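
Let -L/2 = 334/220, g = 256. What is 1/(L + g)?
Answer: 55/13913 ≈ 0.0039531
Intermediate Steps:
L = -167/55 (L = -668/220 = -2*167/110 = -167/55 ≈ -3.0364)
1/(L + g) = 1/(-167/55 + 256) = 1/(13913/55) = 55/13913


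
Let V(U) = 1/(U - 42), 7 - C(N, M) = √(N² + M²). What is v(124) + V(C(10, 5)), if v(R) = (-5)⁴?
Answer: 137493/220 + √5/220 ≈ 624.98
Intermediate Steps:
C(N, M) = 7 - √(M² + N²) (C(N, M) = 7 - √(N² + M²) = 7 - √(M² + N²))
V(U) = 1/(-42 + U)
v(R) = 625
v(124) + V(C(10, 5)) = 625 + 1/(-42 + (7 - √(5² + 10²))) = 625 + 1/(-42 + (7 - √(25 + 100))) = 625 + 1/(-42 + (7 - √125)) = 625 + 1/(-42 + (7 - 5*√5)) = 625 + 1/(-35 - 5*√5)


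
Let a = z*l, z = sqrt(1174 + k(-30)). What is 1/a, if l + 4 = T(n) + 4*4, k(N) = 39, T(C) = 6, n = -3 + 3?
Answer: sqrt(1213)/21834 ≈ 0.0015951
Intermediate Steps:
n = 0
z = sqrt(1213) (z = sqrt(1174 + 39) = sqrt(1213) ≈ 34.828)
l = 18 (l = -4 + (6 + 4*4) = -4 + (6 + 16) = -4 + 22 = 18)
a = 18*sqrt(1213) (a = sqrt(1213)*18 = 18*sqrt(1213) ≈ 626.91)
1/a = 1/(18*sqrt(1213)) = sqrt(1213)/21834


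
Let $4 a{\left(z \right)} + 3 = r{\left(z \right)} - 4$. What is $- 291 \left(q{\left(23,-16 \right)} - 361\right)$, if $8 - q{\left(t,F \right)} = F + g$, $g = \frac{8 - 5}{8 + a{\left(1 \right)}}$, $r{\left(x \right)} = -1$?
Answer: $\frac{196425}{2} \approx 98213.0$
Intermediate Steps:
$a{\left(z \right)} = -2$ ($a{\left(z \right)} = - \frac{3}{4} + \frac{-1 - 4}{4} = - \frac{3}{4} + \frac{1}{4} \left(-5\right) = - \frac{3}{4} - \frac{5}{4} = -2$)
$g = \frac{1}{2}$ ($g = \frac{8 - 5}{8 - 2} = \frac{3}{6} = 3 \cdot \frac{1}{6} = \frac{1}{2} \approx 0.5$)
$q{\left(t,F \right)} = \frac{15}{2} - F$ ($q{\left(t,F \right)} = 8 - \left(F + \frac{1}{2}\right) = 8 - \left(\frac{1}{2} + F\right) = \frac{15}{2} - F$)
$- 291 \left(q{\left(23,-16 \right)} - 361\right) = - 291 \left(\left(\frac{15}{2} - -16\right) - 361\right) = - 291 \left(\left(\frac{15}{2} + 16\right) - 361\right) = - 291 \left(\frac{47}{2} - 361\right) = \left(-291\right) \left(- \frac{675}{2}\right) = \frac{196425}{2}$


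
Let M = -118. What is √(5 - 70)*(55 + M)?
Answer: -63*I*√65 ≈ -507.92*I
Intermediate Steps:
√(5 - 70)*(55 + M) = √(5 - 70)*(55 - 118) = √(-65)*(-63) = (I*√65)*(-63) = -63*I*√65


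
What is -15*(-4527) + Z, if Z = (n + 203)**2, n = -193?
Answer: 68005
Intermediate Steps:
Z = 100 (Z = (-193 + 203)**2 = 10**2 = 100)
-15*(-4527) + Z = -15*(-4527) + 100 = 67905 + 100 = 68005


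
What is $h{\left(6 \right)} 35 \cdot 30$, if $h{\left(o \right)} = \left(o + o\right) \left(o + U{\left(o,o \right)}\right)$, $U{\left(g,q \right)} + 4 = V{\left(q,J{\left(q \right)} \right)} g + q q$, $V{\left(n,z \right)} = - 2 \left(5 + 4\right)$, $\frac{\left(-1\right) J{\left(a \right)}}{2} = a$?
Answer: $-882000$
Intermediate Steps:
$J{\left(a \right)} = - 2 a$
$V{\left(n,z \right)} = -18$ ($V{\left(n,z \right)} = \left(-2\right) 9 = -18$)
$U{\left(g,q \right)} = -4 + q^{2} - 18 g$ ($U{\left(g,q \right)} = -4 - \left(18 g - q q\right) = -4 - \left(- q^{2} + 18 g\right) = -4 + q^{2} - 18 g$)
$h{\left(o \right)} = 2 o \left(-4 + o^{2} - 17 o\right)$ ($h{\left(o \right)} = \left(o + o\right) \left(o - \left(4 - o^{2} + 18 o\right)\right) = 2 o \left(-4 + o^{2} - 17 o\right)$)
$h{\left(6 \right)} 35 \cdot 30 = 2 \cdot 6 \left(-4 + 6^{2} - 102\right) 35 \cdot 30 = 2 \cdot 6 \left(-4 + 36 - 102\right) 35 \cdot 30 = 2 \cdot 6 \left(-70\right) 35 \cdot 30 = \left(-840\right) 35 \cdot 30 = \left(-29400\right) 30 = -882000$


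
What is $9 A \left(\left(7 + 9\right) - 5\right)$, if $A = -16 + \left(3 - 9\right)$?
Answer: $-2178$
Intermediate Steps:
$A = -22$ ($A = -16 + \left(3 - 9\right) = -16 - 6 = -22$)
$9 A \left(\left(7 + 9\right) - 5\right) = 9 \left(-22\right) \left(\left(7 + 9\right) - 5\right) = - 198 \left(16 - 5\right) = \left(-198\right) 11 = -2178$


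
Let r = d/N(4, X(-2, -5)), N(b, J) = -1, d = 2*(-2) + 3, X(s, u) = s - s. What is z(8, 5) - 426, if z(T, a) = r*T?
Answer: -418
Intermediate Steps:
X(s, u) = 0
d = -1 (d = -4 + 3 = -1)
r = 1 (r = -1/(-1) = -1*(-1) = 1)
z(T, a) = T (z(T, a) = 1*T = T)
z(8, 5) - 426 = 8 - 426 = -418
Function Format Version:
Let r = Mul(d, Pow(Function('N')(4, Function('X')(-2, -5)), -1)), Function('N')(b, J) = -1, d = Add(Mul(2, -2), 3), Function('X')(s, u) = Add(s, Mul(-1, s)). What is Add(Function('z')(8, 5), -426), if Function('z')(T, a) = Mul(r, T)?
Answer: -418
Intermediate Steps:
Function('X')(s, u) = 0
d = -1 (d = Add(-4, 3) = -1)
r = 1 (r = Mul(-1, Pow(-1, -1)) = Mul(-1, -1) = 1)
Function('z')(T, a) = T (Function('z')(T, a) = Mul(1, T) = T)
Add(Function('z')(8, 5), -426) = Add(8, -426) = -418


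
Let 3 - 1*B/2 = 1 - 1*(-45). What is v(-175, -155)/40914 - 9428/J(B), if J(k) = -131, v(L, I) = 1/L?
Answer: 67504008469/937953450 ≈ 71.969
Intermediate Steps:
B = -86 (B = 6 - 2*(1 - 1*(-45)) = 6 - 2*(1 + 45) = 6 - 2*46 = 6 - 92 = -86)
v(-175, -155)/40914 - 9428/J(B) = 1/(-175*40914) - 9428/(-131) = -1/175*1/40914 - 9428*(-1/131) = -1/7159950 + 9428/131 = 67504008469/937953450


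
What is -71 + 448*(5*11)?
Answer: 24569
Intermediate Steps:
-71 + 448*(5*11) = -71 + 448*55 = -71 + 24640 = 24569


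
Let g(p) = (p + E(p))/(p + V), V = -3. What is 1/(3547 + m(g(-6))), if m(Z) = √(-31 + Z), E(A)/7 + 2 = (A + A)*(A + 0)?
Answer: 31923/113231644 - 3*I*√763/113231644 ≈ 0.00028193 - 7.3184e-7*I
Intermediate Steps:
E(A) = -14 + 14*A² (E(A) = -14 + 7*((A + A)*(A + 0)) = -14 + 7*((2*A)*A) = -14 + 7*(2*A²) = -14 + 14*A²)
g(p) = (-14 + p + 14*p²)/(-3 + p) (g(p) = (p + (-14 + 14*p²))/(p - 3) = (-14 + p + 14*p²)/(-3 + p))
1/(3547 + m(g(-6))) = 1/(3547 + √(-31 + (-14 - 6 + 14*(-6)²)/(-3 - 6))) = 1/(3547 + √(-31 + (-14 - 6 + 14*36)/(-9))) = 1/(3547 + √(-31 - (-14 - 6 + 504)/9)) = 1/(3547 + √(-31 - ⅑*484)) = 1/(3547 + √(-31 - 484/9)) = 1/(3547 + √(-763/9)) = 1/(3547 + I*√763/3)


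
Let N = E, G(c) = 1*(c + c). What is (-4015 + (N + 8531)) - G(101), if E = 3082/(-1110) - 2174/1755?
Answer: 55973771/12987 ≈ 4310.0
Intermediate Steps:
G(c) = 2*c (G(c) = 1*(2*c) = 2*c)
E = -52147/12987 (E = 3082*(-1/1110) - 2174*1/1755 = -1541/555 - 2174/1755 = -52147/12987 ≈ -4.0153)
N = -52147/12987 ≈ -4.0153
(-4015 + (N + 8531)) - G(101) = (-4015 + (-52147/12987 + 8531)) - 2*101 = (-4015 + 110739950/12987) - 1*202 = 58597145/12987 - 202 = 55973771/12987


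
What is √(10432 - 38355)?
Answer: I*√27923 ≈ 167.1*I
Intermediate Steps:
√(10432 - 38355) = √(-27923) = I*√27923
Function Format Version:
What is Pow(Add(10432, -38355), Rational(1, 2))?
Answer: Mul(I, Pow(27923, Rational(1, 2))) ≈ Mul(167.10, I)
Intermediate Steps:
Pow(Add(10432, -38355), Rational(1, 2)) = Pow(-27923, Rational(1, 2)) = Mul(I, Pow(27923, Rational(1, 2)))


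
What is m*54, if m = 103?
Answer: 5562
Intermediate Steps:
m*54 = 103*54 = 5562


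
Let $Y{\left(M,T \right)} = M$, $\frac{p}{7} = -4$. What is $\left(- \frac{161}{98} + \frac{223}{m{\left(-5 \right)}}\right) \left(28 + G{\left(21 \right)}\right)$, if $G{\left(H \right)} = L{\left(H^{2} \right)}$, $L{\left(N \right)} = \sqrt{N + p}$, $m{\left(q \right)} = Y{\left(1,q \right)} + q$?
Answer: $-1607 - \frac{1607 \sqrt{413}}{28} \approx -2773.4$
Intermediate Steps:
$p = -28$ ($p = 7 \left(-4\right) = -28$)
$m{\left(q \right)} = 1 + q$
$L{\left(N \right)} = \sqrt{-28 + N}$ ($L{\left(N \right)} = \sqrt{N - 28} = \sqrt{-28 + N}$)
$G{\left(H \right)} = \sqrt{-28 + H^{2}}$
$\left(- \frac{161}{98} + \frac{223}{m{\left(-5 \right)}}\right) \left(28 + G{\left(21 \right)}\right) = \left(- \frac{161}{98} + \frac{223}{1 - 5}\right) \left(28 + \sqrt{-28 + 21^{2}}\right) = \left(\left(-161\right) \frac{1}{98} + \frac{223}{-4}\right) \left(28 + \sqrt{-28 + 441}\right) = \left(- \frac{23}{14} + 223 \left(- \frac{1}{4}\right)\right) \left(28 + \sqrt{413}\right) = \left(- \frac{23}{14} - \frac{223}{4}\right) \left(28 + \sqrt{413}\right) = - \frac{1607 \left(28 + \sqrt{413}\right)}{28} = -1607 - \frac{1607 \sqrt{413}}{28}$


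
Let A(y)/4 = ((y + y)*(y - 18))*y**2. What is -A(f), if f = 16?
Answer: 65536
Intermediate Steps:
A(y) = 8*y**3*(-18 + y) (A(y) = 4*(((y + y)*(y - 18))*y**2) = 4*(((2*y)*(-18 + y))*y**2) = 4*((2*y*(-18 + y))*y**2) = 4*(2*y**3*(-18 + y)) = 8*y**3*(-18 + y))
-A(f) = -8*16**3*(-18 + 16) = -8*4096*(-2) = -1*(-65536) = 65536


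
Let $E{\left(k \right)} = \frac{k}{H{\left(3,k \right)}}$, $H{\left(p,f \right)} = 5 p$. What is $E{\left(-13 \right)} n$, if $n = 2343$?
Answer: $- \frac{10153}{5} \approx -2030.6$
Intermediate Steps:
$E{\left(k \right)} = \frac{k}{15}$ ($E{\left(k \right)} = \frac{k}{5 \cdot 3} = \frac{k}{15}$)
$E{\left(-13 \right)} n = \frac{1}{15} \left(-13\right) 2343 = \left(- \frac{13}{15}\right) 2343 = - \frac{10153}{5}$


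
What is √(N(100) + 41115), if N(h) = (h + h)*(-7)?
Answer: 13*√235 ≈ 199.29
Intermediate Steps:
N(h) = -14*h (N(h) = (2*h)*(-7) = -14*h)
√(N(100) + 41115) = √(-14*100 + 41115) = √(-1400 + 41115) = √39715 = 13*√235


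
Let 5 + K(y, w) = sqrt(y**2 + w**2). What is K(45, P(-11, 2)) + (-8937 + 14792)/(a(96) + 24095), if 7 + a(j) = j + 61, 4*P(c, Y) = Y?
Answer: -23074/4849 + sqrt(8101)/2 ≈ 40.244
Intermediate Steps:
P(c, Y) = Y/4
a(j) = 54 + j (a(j) = -7 + (j + 61) = -7 + (61 + j) = 54 + j)
K(y, w) = -5 + sqrt(w**2 + y**2) (K(y, w) = -5 + sqrt(y**2 + w**2) = -5 + sqrt(w**2 + y**2))
K(45, P(-11, 2)) + (-8937 + 14792)/(a(96) + 24095) = (-5 + sqrt(((1/4)*2)**2 + 45**2)) + (-8937 + 14792)/((54 + 96) + 24095) = (-5 + sqrt((1/2)**2 + 2025)) + 5855/(150 + 24095) = (-5 + sqrt(1/4 + 2025)) + 5855/24245 = (-5 + sqrt(8101/4)) + 5855*(1/24245) = (-5 + sqrt(8101)/2) + 1171/4849 = -23074/4849 + sqrt(8101)/2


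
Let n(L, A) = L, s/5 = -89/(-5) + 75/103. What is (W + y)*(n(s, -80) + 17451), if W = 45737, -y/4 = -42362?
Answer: 388838219075/103 ≈ 3.7751e+9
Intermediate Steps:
y = 169448 (y = -4*(-42362) = 169448)
s = 9542/103 (s = 5*(-89/(-5) + 75/103) = 5*(-89*(-1/5) + 75*(1/103)) = 5*(89/5 + 75/103) = 5*(9542/515) = 9542/103 ≈ 92.641)
(W + y)*(n(s, -80) + 17451) = (45737 + 169448)*(9542/103 + 17451) = 215185*(1806995/103) = 388838219075/103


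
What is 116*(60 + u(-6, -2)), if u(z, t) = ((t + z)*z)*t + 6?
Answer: -3480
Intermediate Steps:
u(z, t) = 6 + t*z*(t + z) (u(z, t) = (z*(t + z))*t + 6 = t*z*(t + z) + 6 = 6 + t*z*(t + z))
116*(60 + u(-6, -2)) = 116*(60 + (6 - 2*(-6)² - 6*(-2)²)) = 116*(60 + (6 - 2*36 - 6*4)) = 116*(60 + (6 - 72 - 24)) = 116*(60 - 90) = 116*(-30) = -3480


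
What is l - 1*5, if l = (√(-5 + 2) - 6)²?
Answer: 28 - 12*I*√3 ≈ 28.0 - 20.785*I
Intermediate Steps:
l = (-6 + I*√3)² (l = (√(-3) - 6)² = (I*√3 - 6)² = (-6 + I*√3)² ≈ 33.0 - 20.785*I)
l - 1*5 = (6 - I*√3)² - 1*5 = (6 - I*√3)² - 5 = -5 + (6 - I*√3)²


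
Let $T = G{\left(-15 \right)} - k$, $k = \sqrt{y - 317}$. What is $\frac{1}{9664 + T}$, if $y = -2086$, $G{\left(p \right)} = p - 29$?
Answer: $\frac{9620}{92546803} + \frac{3 i \sqrt{267}}{92546803} \approx 0.00010395 + 5.2968 \cdot 10^{-7} i$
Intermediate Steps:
$G{\left(p \right)} = -29 + p$ ($G{\left(p \right)} = p - 29 = -29 + p$)
$k = 3 i \sqrt{267}$ ($k = \sqrt{-2086 - 317} = \sqrt{-2403} = 3 i \sqrt{267} \approx 49.02 i$)
$T = -44 - 3 i \sqrt{267}$ ($T = \left(-29 - 15\right) - 3 i \sqrt{267} = -44 - 3 i \sqrt{267} \approx -44.0 - 49.02 i$)
$\frac{1}{9664 + T} = \frac{1}{9664 - \left(44 + 3 i \sqrt{267}\right)} = \frac{1}{9620 - 3 i \sqrt{267}}$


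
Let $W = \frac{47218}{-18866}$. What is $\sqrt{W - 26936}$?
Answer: $\frac{i \sqrt{2397028091401}}{9433} \approx 164.13 i$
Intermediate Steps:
$W = - \frac{23609}{9433}$ ($W = 47218 \left(- \frac{1}{18866}\right) = - \frac{23609}{9433} \approx -2.5028$)
$\sqrt{W - 26936} = \sqrt{- \frac{23609}{9433} - 26936} = \sqrt{- \frac{254110897}{9433}} = \frac{i \sqrt{2397028091401}}{9433}$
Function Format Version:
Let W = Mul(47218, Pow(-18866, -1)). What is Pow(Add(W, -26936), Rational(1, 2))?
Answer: Mul(Rational(1, 9433), I, Pow(2397028091401, Rational(1, 2))) ≈ Mul(164.13, I)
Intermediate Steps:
W = Rational(-23609, 9433) (W = Mul(47218, Rational(-1, 18866)) = Rational(-23609, 9433) ≈ -2.5028)
Pow(Add(W, -26936), Rational(1, 2)) = Pow(Add(Rational(-23609, 9433), -26936), Rational(1, 2)) = Pow(Rational(-254110897, 9433), Rational(1, 2)) = Mul(Rational(1, 9433), I, Pow(2397028091401, Rational(1, 2)))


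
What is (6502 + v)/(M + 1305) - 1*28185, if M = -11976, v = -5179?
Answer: -100254486/3557 ≈ -28185.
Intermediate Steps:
(6502 + v)/(M + 1305) - 1*28185 = (6502 - 5179)/(-11976 + 1305) - 1*28185 = 1323/(-10671) - 28185 = 1323*(-1/10671) - 28185 = -441/3557 - 28185 = -100254486/3557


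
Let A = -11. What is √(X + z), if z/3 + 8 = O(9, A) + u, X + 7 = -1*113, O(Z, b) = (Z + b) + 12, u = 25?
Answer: I*√39 ≈ 6.245*I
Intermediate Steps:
O(Z, b) = 12 + Z + b
X = -120 (X = -7 - 1*113 = -7 - 113 = -120)
z = 81 (z = -24 + 3*((12 + 9 - 11) + 25) = -24 + 3*(10 + 25) = -24 + 3*35 = -24 + 105 = 81)
√(X + z) = √(-120 + 81) = √(-39) = I*√39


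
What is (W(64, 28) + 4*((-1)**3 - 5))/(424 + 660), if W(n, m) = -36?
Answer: -15/271 ≈ -0.055351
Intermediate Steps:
(W(64, 28) + 4*((-1)**3 - 5))/(424 + 660) = (-36 + 4*((-1)**3 - 5))/(424 + 660) = (-36 + 4*(-1 - 5))/1084 = (-36 + 4*(-6))*(1/1084) = (-36 - 24)*(1/1084) = -60*1/1084 = -15/271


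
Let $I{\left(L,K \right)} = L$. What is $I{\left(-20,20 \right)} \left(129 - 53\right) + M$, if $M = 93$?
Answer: $-1427$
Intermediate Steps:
$I{\left(-20,20 \right)} \left(129 - 53\right) + M = - 20 \left(129 - 53\right) + 93 = \left(-20\right) 76 + 93 = -1520 + 93 = -1427$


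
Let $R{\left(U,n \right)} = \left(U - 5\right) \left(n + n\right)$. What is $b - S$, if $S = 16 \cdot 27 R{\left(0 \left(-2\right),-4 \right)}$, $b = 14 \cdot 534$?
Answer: $-9804$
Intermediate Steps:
$R{\left(U,n \right)} = 2 n \left(-5 + U\right)$ ($R{\left(U,n \right)} = \left(-5 + U\right) 2 n = 2 n \left(-5 + U\right)$)
$b = 7476$
$S = 17280$ ($S = 16 \cdot 27 \cdot 2 \left(-4\right) \left(-5 + 0 \left(-2\right)\right) = 432 \cdot 2 \left(-4\right) \left(-5 + 0\right) = 432 \cdot 2 \left(-4\right) \left(-5\right) = 432 \cdot 40 = 17280$)
$b - S = 7476 - 17280 = -9804$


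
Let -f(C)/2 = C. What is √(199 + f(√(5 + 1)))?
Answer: √(199 - 2*√6) ≈ 13.932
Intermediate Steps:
f(C) = -2*C
√(199 + f(√(5 + 1))) = √(199 - 2*√(5 + 1)) = √(199 - 2*√6)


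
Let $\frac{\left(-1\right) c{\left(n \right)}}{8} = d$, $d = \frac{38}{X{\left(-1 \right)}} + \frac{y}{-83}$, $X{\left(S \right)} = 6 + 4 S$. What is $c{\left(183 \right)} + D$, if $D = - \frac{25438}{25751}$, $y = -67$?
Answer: $- \frac{340788506}{2137333} \approx -159.45$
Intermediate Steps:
$D = - \frac{25438}{25751}$ ($D = \left(-25438\right) \frac{1}{25751} = - \frac{25438}{25751} \approx -0.98785$)
$d = \frac{1644}{83}$ ($d = \frac{38}{6 + 4 \left(-1\right)} - \frac{67}{-83} = \frac{38}{6 - 4} - - \frac{67}{83} = \frac{38}{2} + \frac{67}{83} = 38 \cdot \frac{1}{2} + \frac{67}{83} = 19 + \frac{67}{83} = \frac{1644}{83} \approx 19.807$)
$c{\left(n \right)} = - \frac{13152}{83}$ ($c{\left(n \right)} = \left(-8\right) \frac{1644}{83} = - \frac{13152}{83}$)
$c{\left(183 \right)} + D = - \frac{13152}{83} - \frac{25438}{25751} = - \frac{340788506}{2137333}$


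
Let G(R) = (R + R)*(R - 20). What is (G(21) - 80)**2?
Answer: 1444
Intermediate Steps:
G(R) = 2*R*(-20 + R) (G(R) = (2*R)*(-20 + R) = 2*R*(-20 + R))
(G(21) - 80)**2 = (2*21*(-20 + 21) - 80)**2 = (2*21*1 - 80)**2 = (42 - 80)**2 = (-38)**2 = 1444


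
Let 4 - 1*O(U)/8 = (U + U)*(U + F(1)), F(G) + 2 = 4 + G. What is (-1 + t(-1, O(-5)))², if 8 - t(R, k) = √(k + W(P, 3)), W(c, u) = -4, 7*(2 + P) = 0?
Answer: (7 - 2*I*√33)² ≈ -83.0 - 160.85*I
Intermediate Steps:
F(G) = 2 + G (F(G) = -2 + (4 + G) = 2 + G)
P = -2 (P = -2 + (⅐)*0 = -2 + 0 = -2)
O(U) = 32 - 16*U*(3 + U) (O(U) = 32 - 8*(U + U)*(U + (2 + 1)) = 32 - 8*2*U*(U + 3) = 32 - 8*2*U*(3 + U) = 32 - 16*U*(3 + U))
t(R, k) = 8 - √(-4 + k) (t(R, k) = 8 - √(k - 4) = 8 - √(-4 + k))
(-1 + t(-1, O(-5)))² = (-1 + (8 - √(-4 + (32 - 48*(-5) - 16*(-5)²))))² = (-1 + (8 - √(-4 + (32 + 240 - 16*25))))² = (-1 + (8 - √(-4 + (32 + 240 - 400))))² = (-1 + (8 - √(-4 - 128)))² = (-1 + (8 - √(-132)))² = (-1 + (8 - 2*I*√33))² = (7 - 2*I*√33)²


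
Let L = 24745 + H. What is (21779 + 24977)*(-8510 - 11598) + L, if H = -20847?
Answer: -940165750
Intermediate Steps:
L = 3898 (L = 24745 - 20847 = 3898)
(21779 + 24977)*(-8510 - 11598) + L = (21779 + 24977)*(-8510 - 11598) + 3898 = 46756*(-20108) + 3898 = -940169648 + 3898 = -940165750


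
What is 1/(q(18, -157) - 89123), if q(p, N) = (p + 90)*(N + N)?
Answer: -1/123035 ≈ -8.1278e-6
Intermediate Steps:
q(p, N) = 2*N*(90 + p) (q(p, N) = (90 + p)*(2*N) = 2*N*(90 + p))
1/(q(18, -157) - 89123) = 1/(2*(-157)*(90 + 18) - 89123) = 1/(2*(-157)*108 - 89123) = 1/(-33912 - 89123) = 1/(-123035) = -1/123035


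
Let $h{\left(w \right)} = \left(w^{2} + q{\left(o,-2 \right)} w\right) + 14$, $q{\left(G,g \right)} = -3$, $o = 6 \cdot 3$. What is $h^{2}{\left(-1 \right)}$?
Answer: $324$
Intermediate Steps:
$o = 18$
$h{\left(w \right)} = 14 + w^{2} - 3 w$ ($h{\left(w \right)} = \left(w^{2} - 3 w\right) + 14 = 14 + w^{2} - 3 w$)
$h^{2}{\left(-1 \right)} = \left(14 + \left(-1\right)^{2} - -3\right)^{2} = \left(14 + 1 + 3\right)^{2} = 18^{2} = 324$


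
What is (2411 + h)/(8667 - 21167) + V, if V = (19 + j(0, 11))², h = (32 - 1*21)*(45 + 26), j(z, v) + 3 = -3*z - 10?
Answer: 111702/3125 ≈ 35.745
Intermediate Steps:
j(z, v) = -13 - 3*z (j(z, v) = -3 + (-3*z - 10) = -3 + (-10 - 3*z) = -13 - 3*z)
h = 781 (h = (32 - 21)*71 = 11*71 = 781)
V = 36 (V = (19 + (-13 - 3*0))² = (19 + (-13 + 0))² = (19 - 13)² = 6² = 36)
(2411 + h)/(8667 - 21167) + V = (2411 + 781)/(8667 - 21167) + 36 = 3192/(-12500) + 36 = 3192*(-1/12500) + 36 = -798/3125 + 36 = 111702/3125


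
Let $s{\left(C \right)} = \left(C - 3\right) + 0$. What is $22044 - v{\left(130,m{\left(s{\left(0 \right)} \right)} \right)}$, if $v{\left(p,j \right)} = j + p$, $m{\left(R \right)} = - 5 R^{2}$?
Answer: $21959$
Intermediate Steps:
$s{\left(C \right)} = -3 + C$ ($s{\left(C \right)} = \left(-3 + C\right) + 0 = -3 + C$)
$22044 - v{\left(130,m{\left(s{\left(0 \right)} \right)} \right)} = 22044 - \left(- 5 \left(-3 + 0\right)^{2} + 130\right) = 22044 - \left(- 5 \left(-3\right)^{2} + 130\right) = 22044 - \left(\left(-5\right) 9 + 130\right) = 22044 - \left(-45 + 130\right) = 22044 - 85 = 21959$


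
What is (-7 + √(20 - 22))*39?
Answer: -273 + 39*I*√2 ≈ -273.0 + 55.154*I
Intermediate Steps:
(-7 + √(20 - 22))*39 = (-7 + √(-2))*39 = (-7 + I*√2)*39 = -273 + 39*I*√2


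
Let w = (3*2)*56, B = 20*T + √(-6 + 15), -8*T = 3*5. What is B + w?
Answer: 603/2 ≈ 301.50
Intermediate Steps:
T = -15/8 (T = -3*5/8 = -⅛*15 = -15/8 ≈ -1.8750)
B = -69/2 (B = 20*(-15/8) + √(-6 + 15) = -75/2 + √9 = -75/2 + 3 = -69/2 ≈ -34.500)
w = 336 (w = 6*56 = 336)
B + w = -69/2 + 336 = 603/2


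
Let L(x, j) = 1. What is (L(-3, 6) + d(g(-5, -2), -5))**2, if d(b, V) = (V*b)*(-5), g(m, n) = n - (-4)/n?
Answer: 9801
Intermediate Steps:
g(m, n) = n + 4/n
d(b, V) = -5*V*b
(L(-3, 6) + d(g(-5, -2), -5))**2 = (1 - 5*(-5)*(-2 + 4/(-2)))**2 = (1 - 5*(-5)*(-2 + 4*(-1/2)))**2 = (1 - 5*(-5)*(-2 - 2))**2 = (1 - 5*(-5)*(-4))**2 = (1 - 100)**2 = (-99)**2 = 9801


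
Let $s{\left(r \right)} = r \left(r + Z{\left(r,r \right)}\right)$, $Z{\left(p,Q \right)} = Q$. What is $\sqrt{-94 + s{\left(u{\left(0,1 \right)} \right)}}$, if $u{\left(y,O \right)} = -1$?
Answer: $2 i \sqrt{23} \approx 9.5917 i$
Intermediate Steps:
$s{\left(r \right)} = 2 r^{2}$ ($s{\left(r \right)} = r \left(r + r\right) = r 2 r = 2 r^{2}$)
$\sqrt{-94 + s{\left(u{\left(0,1 \right)} \right)}} = \sqrt{-94 + 2 \left(-1\right)^{2}} = \sqrt{-94 + 2 \cdot 1} = \sqrt{-94 + 2} = \sqrt{-92} = 2 i \sqrt{23}$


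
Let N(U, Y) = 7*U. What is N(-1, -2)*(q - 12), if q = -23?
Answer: 245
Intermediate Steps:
N(-1, -2)*(q - 12) = (7*(-1))*(-23 - 12) = -7*(-35) = 245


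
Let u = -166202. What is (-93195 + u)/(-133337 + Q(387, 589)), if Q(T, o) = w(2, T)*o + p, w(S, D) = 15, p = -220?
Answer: 259397/124722 ≈ 2.0798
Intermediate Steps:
Q(T, o) = -220 + 15*o (Q(T, o) = 15*o - 220 = -220 + 15*o)
(-93195 + u)/(-133337 + Q(387, 589)) = (-93195 - 166202)/(-133337 + (-220 + 15*589)) = -259397/(-133337 + (-220 + 8835)) = -259397/(-133337 + 8615) = -259397/(-124722) = -259397*(-1/124722) = 259397/124722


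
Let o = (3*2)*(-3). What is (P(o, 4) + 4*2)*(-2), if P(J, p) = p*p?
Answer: -48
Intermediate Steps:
o = -18 (o = 6*(-3) = -18)
P(J, p) = p**2
(P(o, 4) + 4*2)*(-2) = (4**2 + 4*2)*(-2) = (16 + 8)*(-2) = 24*(-2) = -48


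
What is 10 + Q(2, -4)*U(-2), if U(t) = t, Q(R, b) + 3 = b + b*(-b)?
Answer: 56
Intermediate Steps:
Q(R, b) = -3 + b - b² (Q(R, b) = -3 + (b + b*(-b)) = -3 + (b - b²) = -3 + b - b²)
10 + Q(2, -4)*U(-2) = 10 + (-3 - 4 - 1*(-4)²)*(-2) = 10 + (-3 - 4 - 1*16)*(-2) = 10 + (-3 - 4 - 16)*(-2) = 10 - 23*(-2) = 10 + 46 = 56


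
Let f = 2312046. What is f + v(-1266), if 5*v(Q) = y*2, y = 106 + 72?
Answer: 11560586/5 ≈ 2.3121e+6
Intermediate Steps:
y = 178
v(Q) = 356/5 (v(Q) = (178*2)/5 = (⅕)*356 = 356/5)
f + v(-1266) = 2312046 + 356/5 = 11560586/5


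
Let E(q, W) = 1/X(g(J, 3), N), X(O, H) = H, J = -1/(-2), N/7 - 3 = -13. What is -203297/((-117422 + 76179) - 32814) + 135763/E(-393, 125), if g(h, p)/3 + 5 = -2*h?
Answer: -703793831073/74057 ≈ -9.5034e+6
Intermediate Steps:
N = -70 (N = 21 + 7*(-13) = 21 - 91 = -70)
J = 1/2 (J = -1*(-1/2) = 1/2 ≈ 0.50000)
g(h, p) = -15 - 6*h (g(h, p) = -15 + 3*(-2*h) = -15 - 6*h)
E(q, W) = -1/70 (E(q, W) = 1/(-70) = -1/70)
-203297/((-117422 + 76179) - 32814) + 135763/E(-393, 125) = -203297/((-117422 + 76179) - 32814) + 135763/(-1/70) = -203297/(-41243 - 32814) + 135763*(-70) = -203297/(-74057) - 9503410 = -203297*(-1/74057) - 9503410 = 203297/74057 - 9503410 = -703793831073/74057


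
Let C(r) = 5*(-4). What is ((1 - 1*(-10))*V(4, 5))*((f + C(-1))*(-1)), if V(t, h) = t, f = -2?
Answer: 968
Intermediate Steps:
C(r) = -20
((1 - 1*(-10))*V(4, 5))*((f + C(-1))*(-1)) = ((1 - 1*(-10))*4)*((-2 - 20)*(-1)) = ((1 + 10)*4)*(-22*(-1)) = (11*4)*22 = 44*22 = 968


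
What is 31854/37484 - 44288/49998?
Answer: -16863775/468531258 ≈ -0.035993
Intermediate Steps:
31854/37484 - 44288/49998 = 31854*(1/37484) - 44288*1/49998 = 15927/18742 - 22144/24999 = -16863775/468531258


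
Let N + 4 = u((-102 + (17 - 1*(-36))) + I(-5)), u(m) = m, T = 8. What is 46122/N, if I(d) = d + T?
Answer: -23061/25 ≈ -922.44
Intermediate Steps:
I(d) = 8 + d (I(d) = d + 8 = 8 + d)
N = -50 (N = -4 + ((-102 + (17 - 1*(-36))) + (8 - 5)) = -4 + ((-102 + (17 + 36)) + 3) = -4 + ((-102 + 53) + 3) = -4 + (-49 + 3) = -4 - 46 = -50)
46122/N = 46122/(-50) = 46122*(-1/50) = -23061/25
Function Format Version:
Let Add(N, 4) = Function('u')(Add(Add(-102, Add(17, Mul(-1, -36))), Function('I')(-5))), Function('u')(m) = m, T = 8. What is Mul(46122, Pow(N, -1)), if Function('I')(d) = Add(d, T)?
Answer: Rational(-23061, 25) ≈ -922.44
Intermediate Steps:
Function('I')(d) = Add(8, d) (Function('I')(d) = Add(d, 8) = Add(8, d))
N = -50 (N = Add(-4, Add(Add(-102, Add(17, Mul(-1, -36))), Add(8, -5))) = Add(-4, Add(Add(-102, Add(17, 36)), 3)) = Add(-4, Add(Add(-102, 53), 3)) = Add(-4, Add(-49, 3)) = Add(-4, -46) = -50)
Mul(46122, Pow(N, -1)) = Mul(46122, Pow(-50, -1)) = Mul(46122, Rational(-1, 50)) = Rational(-23061, 25)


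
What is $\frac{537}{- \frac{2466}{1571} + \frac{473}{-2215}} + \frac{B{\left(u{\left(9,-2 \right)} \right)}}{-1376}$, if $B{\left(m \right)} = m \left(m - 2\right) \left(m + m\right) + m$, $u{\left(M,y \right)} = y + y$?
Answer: $- \frac{642505970543}{2134613912} \approx -300.99$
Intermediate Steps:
$u{\left(M,y \right)} = 2 y$
$B{\left(m \right)} = m + 2 m^{2} \left(-2 + m\right)$ ($B{\left(m \right)} = m \left(-2 + m\right) 2 m + m = m 2 m \left(-2 + m\right) + m = 2 m^{2} \left(-2 + m\right) + m = m + 2 m^{2} \left(-2 + m\right)$)
$\frac{537}{- \frac{2466}{1571} + \frac{473}{-2215}} + \frac{B{\left(u{\left(9,-2 \right)} \right)}}{-1376} = \frac{537}{- \frac{2466}{1571} + \frac{473}{-2215}} + \frac{2 \left(-2\right) \left(1 - 4 \cdot 2 \left(-2\right) + 2 \left(2 \left(-2\right)\right)^{2}\right)}{-1376} = \frac{537}{\left(-2466\right) \frac{1}{1571} + 473 \left(- \frac{1}{2215}\right)} + - 4 \left(1 - -16 + 2 \left(-4\right)^{2}\right) \left(- \frac{1}{1376}\right) = \frac{537}{- \frac{2466}{1571} - \frac{473}{2215}} + - 4 \left(1 + 16 + 2 \cdot 16\right) \left(- \frac{1}{1376}\right) = \frac{537}{- \frac{6205273}{3479765}} + - 4 \left(1 + 16 + 32\right) \left(- \frac{1}{1376}\right) = 537 \left(- \frac{3479765}{6205273}\right) + \left(-4\right) 49 \left(- \frac{1}{1376}\right) = - \frac{1868633805}{6205273} - - \frac{49}{344} = - \frac{1868633805}{6205273} + \frac{49}{344} = - \frac{642505970543}{2134613912}$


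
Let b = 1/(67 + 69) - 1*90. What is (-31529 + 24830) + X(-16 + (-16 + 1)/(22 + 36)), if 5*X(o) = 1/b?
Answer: -409945441/61195 ≈ -6699.0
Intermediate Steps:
b = -12239/136 (b = 1/136 - 90 = -12239/136 ≈ -89.993)
X(o) = -136/61195 (X(o) = 1/(5*(-12239/136)) = (⅕)*(-136/12239) = -136/61195)
(-31529 + 24830) + X(-16 + (-16 + 1)/(22 + 36)) = (-31529 + 24830) - 136/61195 = -6699 - 136/61195 = -409945441/61195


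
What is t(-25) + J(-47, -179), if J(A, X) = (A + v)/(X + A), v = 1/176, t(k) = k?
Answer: -986129/39776 ≈ -24.792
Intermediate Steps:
v = 1/176 ≈ 0.0056818
J(A, X) = (1/176 + A)/(A + X) (J(A, X) = (A + 1/176)/(X + A) = (1/176 + A)/(A + X))
t(-25) + J(-47, -179) = -25 + (1/176 - 47)/(-47 - 179) = -25 - 8271/176/(-226) = -25 - 1/226*(-8271/176) = -25 + 8271/39776 = -986129/39776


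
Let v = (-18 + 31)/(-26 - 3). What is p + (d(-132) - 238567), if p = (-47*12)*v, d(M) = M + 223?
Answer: -6908472/29 ≈ -2.3822e+5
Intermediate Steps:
v = -13/29 (v = 13/(-29) = 13*(-1/29) = -13/29 ≈ -0.44828)
d(M) = 223 + M
p = 7332/29 (p = -47*12*(-13/29) = -564*(-13/29) = 7332/29 ≈ 252.83)
p + (d(-132) - 238567) = 7332/29 + ((223 - 132) - 238567) = 7332/29 + (91 - 238567) = 7332/29 - 238476 = -6908472/29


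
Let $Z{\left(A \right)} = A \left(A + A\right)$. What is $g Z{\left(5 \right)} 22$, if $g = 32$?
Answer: $35200$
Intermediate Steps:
$Z{\left(A \right)} = 2 A^{2}$ ($Z{\left(A \right)} = A 2 A = 2 A^{2}$)
$g Z{\left(5 \right)} 22 = 32 \cdot 2 \cdot 5^{2} \cdot 22 = 32 \cdot 2 \cdot 25 \cdot 22 = 32 \cdot 50 \cdot 22 = 1600 \cdot 22 = 35200$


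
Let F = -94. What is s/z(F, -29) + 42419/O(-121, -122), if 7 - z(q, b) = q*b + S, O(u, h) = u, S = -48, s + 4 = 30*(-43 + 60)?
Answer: -113362375/323191 ≈ -350.76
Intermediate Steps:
s = 506 (s = -4 + 30*(-43 + 60) = -4 + 30*17 = -4 + 510 = 506)
z(q, b) = 55 - b*q (z(q, b) = 7 - (q*b - 48) = 7 - (b*q - 48) = 7 - (-48 + b*q) = 7 + (48 - b*q) = 55 - b*q)
s/z(F, -29) + 42419/O(-121, -122) = 506/(55 - 1*(-29)*(-94)) + 42419/(-121) = 506/(55 - 2726) + 42419*(-1/121) = 506/(-2671) - 42419/121 = 506*(-1/2671) - 42419/121 = -506/2671 - 42419/121 = -113362375/323191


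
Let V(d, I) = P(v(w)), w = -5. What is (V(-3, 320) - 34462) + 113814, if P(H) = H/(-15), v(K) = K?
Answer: 238057/3 ≈ 79352.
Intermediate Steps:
P(H) = -H/15 (P(H) = H*(-1/15) = -H/15)
V(d, I) = 1/3 (V(d, I) = -1/15*(-5) = 1/3)
(V(-3, 320) - 34462) + 113814 = (1/3 - 34462) + 113814 = -103385/3 + 113814 = 238057/3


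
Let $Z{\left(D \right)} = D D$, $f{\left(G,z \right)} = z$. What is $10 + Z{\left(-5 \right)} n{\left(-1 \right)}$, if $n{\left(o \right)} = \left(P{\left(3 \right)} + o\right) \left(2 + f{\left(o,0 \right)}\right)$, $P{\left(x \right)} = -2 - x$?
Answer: $-290$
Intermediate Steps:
$n{\left(o \right)} = -10 + 2 o$ ($n{\left(o \right)} = \left(\left(-2 - 3\right) + o\right) \left(2 + 0\right) = \left(\left(-2 - 3\right) + o\right) 2 = \left(-5 + o\right) 2 = -10 + 2 o$)
$Z{\left(D \right)} = D^{2}$
$10 + Z{\left(-5 \right)} n{\left(-1 \right)} = 10 + \left(-5\right)^{2} \left(-10 + 2 \left(-1\right)\right) = 10 + 25 \left(-10 - 2\right) = 10 + 25 \left(-12\right) = 10 - 300 = -290$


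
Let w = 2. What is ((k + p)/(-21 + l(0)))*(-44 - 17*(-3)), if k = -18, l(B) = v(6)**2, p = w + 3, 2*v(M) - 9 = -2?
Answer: 52/5 ≈ 10.400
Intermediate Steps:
v(M) = 7/2 (v(M) = 9/2 + (1/2)*(-2) = 9/2 - 1 = 7/2)
p = 5 (p = 2 + 3 = 5)
l(B) = 49/4 (l(B) = (7/2)**2 = 49/4)
((k + p)/(-21 + l(0)))*(-44 - 17*(-3)) = ((-18 + 5)/(-21 + 49/4))*(-44 - 17*(-3)) = (-13/(-35/4))*(-44 + 51) = -13*(-4/35)*7 = (52/35)*7 = 52/5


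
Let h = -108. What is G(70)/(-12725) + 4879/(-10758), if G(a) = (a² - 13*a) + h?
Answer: -103847831/136895550 ≈ -0.75859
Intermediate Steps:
G(a) = -108 + a² - 13*a (G(a) = (a² - 13*a) - 108 = -108 + a² - 13*a)
G(70)/(-12725) + 4879/(-10758) = (-108 + 70² - 13*70)/(-12725) + 4879/(-10758) = (-108 + 4900 - 910)*(-1/12725) + 4879*(-1/10758) = 3882*(-1/12725) - 4879/10758 = -3882/12725 - 4879/10758 = -103847831/136895550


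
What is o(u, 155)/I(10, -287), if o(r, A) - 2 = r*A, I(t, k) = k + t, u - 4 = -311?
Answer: 47583/277 ≈ 171.78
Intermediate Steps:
u = -307 (u = 4 - 311 = -307)
o(r, A) = 2 + A*r (o(r, A) = 2 + r*A = 2 + A*r)
o(u, 155)/I(10, -287) = (2 + 155*(-307))/(-287 + 10) = (2 - 47585)/(-277) = -47583*(-1/277) = 47583/277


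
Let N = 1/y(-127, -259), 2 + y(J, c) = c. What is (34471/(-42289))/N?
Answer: 8996931/42289 ≈ 212.75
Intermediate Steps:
y(J, c) = -2 + c
N = -1/261 (N = 1/(-2 - 259) = 1/(-261) = -1/261 ≈ -0.0038314)
(34471/(-42289))/N = (34471/(-42289))/(-1/261) = (34471*(-1/42289))*(-261) = -34471/42289*(-261) = 8996931/42289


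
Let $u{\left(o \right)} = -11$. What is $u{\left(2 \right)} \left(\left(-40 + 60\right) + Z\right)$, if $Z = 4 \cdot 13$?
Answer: $-792$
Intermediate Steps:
$Z = 52$
$u{\left(2 \right)} \left(\left(-40 + 60\right) + Z\right) = - 11 \left(\left(-40 + 60\right) + 52\right) = - 11 \left(20 + 52\right) = \left(-11\right) 72 = -792$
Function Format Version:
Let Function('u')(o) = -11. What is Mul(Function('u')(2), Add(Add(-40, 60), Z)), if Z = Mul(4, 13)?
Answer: -792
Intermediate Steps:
Z = 52
Mul(Function('u')(2), Add(Add(-40, 60), Z)) = Mul(-11, Add(Add(-40, 60), 52)) = Mul(-11, Add(20, 52)) = Mul(-11, 72) = -792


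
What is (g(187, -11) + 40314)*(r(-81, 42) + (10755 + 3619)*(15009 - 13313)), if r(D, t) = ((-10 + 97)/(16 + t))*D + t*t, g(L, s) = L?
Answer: 1974824426393/2 ≈ 9.8741e+11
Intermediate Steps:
r(D, t) = t² + 87*D/(16 + t) (r(D, t) = (87/(16 + t))*D + t² = 87*D/(16 + t) + t² = t² + 87*D/(16 + t))
(g(187, -11) + 40314)*(r(-81, 42) + (10755 + 3619)*(15009 - 13313)) = (187 + 40314)*((42³ + 16*42² + 87*(-81))/(16 + 42) + (10755 + 3619)*(15009 - 13313)) = 40501*((74088 + 16*1764 - 7047)/58 + 14374*1696) = 40501*((74088 + 28224 - 7047)/58 + 24378304) = 40501*((1/58)*95265 + 24378304) = 40501*(3285/2 + 24378304) = 40501*(48759893/2) = 1974824426393/2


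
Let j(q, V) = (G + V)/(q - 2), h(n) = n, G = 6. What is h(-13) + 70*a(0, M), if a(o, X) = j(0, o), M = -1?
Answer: -223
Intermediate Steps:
j(q, V) = (6 + V)/(-2 + q) (j(q, V) = (6 + V)/(q - 2) = (6 + V)/(-2 + q))
a(o, X) = -3 - o/2 (a(o, X) = (6 + o)/(-2 + 0) = (6 + o)/(-2) = -(6 + o)/2 = -3 - o/2)
h(-13) + 70*a(0, M) = -13 + 70*(-3 - ½*0) = -13 + 70*(-3 + 0) = -13 + 70*(-3) = -13 - 210 = -223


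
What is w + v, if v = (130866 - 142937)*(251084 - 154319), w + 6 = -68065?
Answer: -1168118386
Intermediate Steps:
w = -68071 (w = -6 - 68065 = -68071)
v = -1168050315 (v = -12071*96765 = -1168050315)
w + v = -68071 - 1168050315 = -1168118386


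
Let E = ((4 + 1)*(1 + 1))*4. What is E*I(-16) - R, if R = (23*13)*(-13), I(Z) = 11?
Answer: 4327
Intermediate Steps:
E = 40 (E = (5*2)*4 = 10*4 = 40)
R = -3887 (R = 299*(-13) = -3887)
E*I(-16) - R = 40*11 - 1*(-3887) = 440 + 3887 = 4327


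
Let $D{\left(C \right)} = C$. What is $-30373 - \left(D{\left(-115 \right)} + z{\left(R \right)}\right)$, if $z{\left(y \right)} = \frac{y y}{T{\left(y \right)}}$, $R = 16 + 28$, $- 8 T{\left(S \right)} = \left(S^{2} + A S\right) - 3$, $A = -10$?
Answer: $- \frac{45159706}{1493} \approx -30248.0$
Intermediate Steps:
$T{\left(S \right)} = \frac{3}{8} - \frac{S^{2}}{8} + \frac{5 S}{4}$ ($T{\left(S \right)} = - \frac{\left(S^{2} - 10 S\right) - 3}{8} = - \frac{-3 + S^{2} - 10 S}{8} = \frac{3}{8} - \frac{S^{2}}{8} + \frac{5 S}{4}$)
$R = 44$
$z{\left(y \right)} = \frac{y^{2}}{\frac{3}{8} - \frac{y^{2}}{8} + \frac{5 y}{4}}$ ($z{\left(y \right)} = \frac{y y}{\frac{3}{8} - \frac{y^{2}}{8} + \frac{5 y}{4}} = \frac{y^{2}}{\frac{3}{8} - \frac{y^{2}}{8} + \frac{5 y}{4}}$)
$-30373 - \left(D{\left(-115 \right)} + z{\left(R \right)}\right) = -30373 - \left(-115 + \frac{8 \cdot 44^{2}}{3 - 44^{2} + 10 \cdot 44}\right) = -30373 - \left(-115 + 8 \cdot 1936 \frac{1}{3 - 1936 + 440}\right) = -30373 - \left(-115 + 8 \cdot 1936 \frac{1}{-1493}\right) = -30373 - \left(-115 + 8 \cdot 1936 \left(- \frac{1}{1493}\right)\right) = -30373 - \left(-115 - \frac{15488}{1493}\right) = -30373 - - \frac{187183}{1493} = -30373 + \frac{187183}{1493} = - \frac{45159706}{1493}$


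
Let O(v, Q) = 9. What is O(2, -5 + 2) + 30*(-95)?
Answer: -2841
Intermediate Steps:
O(2, -5 + 2) + 30*(-95) = 9 + 30*(-95) = 9 - 2850 = -2841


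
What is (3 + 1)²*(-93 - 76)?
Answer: -2704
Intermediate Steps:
(3 + 1)²*(-93 - 76) = 4²*(-169) = 16*(-169) = -2704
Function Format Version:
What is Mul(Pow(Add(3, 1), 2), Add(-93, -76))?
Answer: -2704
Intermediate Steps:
Mul(Pow(Add(3, 1), 2), Add(-93, -76)) = Mul(Pow(4, 2), -169) = Mul(16, -169) = -2704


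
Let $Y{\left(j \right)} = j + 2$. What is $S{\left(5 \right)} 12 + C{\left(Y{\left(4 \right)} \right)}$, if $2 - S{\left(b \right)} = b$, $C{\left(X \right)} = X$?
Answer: $-30$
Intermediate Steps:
$Y{\left(j \right)} = 2 + j$
$S{\left(b \right)} = 2 - b$
$S{\left(5 \right)} 12 + C{\left(Y{\left(4 \right)} \right)} = \left(2 - 5\right) 12 + \left(2 + 4\right) = \left(2 - 5\right) 12 + 6 = \left(-3\right) 12 + 6 = -36 + 6 = -30$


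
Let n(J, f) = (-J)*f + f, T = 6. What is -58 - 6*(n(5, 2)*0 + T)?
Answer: -94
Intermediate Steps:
n(J, f) = f - J*f (n(J, f) = -J*f + f = f - J*f)
-58 - 6*(n(5, 2)*0 + T) = -58 - 6*((2*(1 - 1*5))*0 + 6) = -58 - 6*((2*(1 - 5))*0 + 6) = -58 - 6*((2*(-4))*0 + 6) = -58 - 6*(-8*0 + 6) = -58 - 6*(0 + 6) = -58 - 6*6 = -58 - 36 = -94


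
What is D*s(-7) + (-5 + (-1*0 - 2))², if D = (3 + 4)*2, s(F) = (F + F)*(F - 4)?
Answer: 2205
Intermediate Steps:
s(F) = 2*F*(-4 + F) (s(F) = (2*F)*(-4 + F) = 2*F*(-4 + F))
D = 14 (D = 7*2 = 14)
D*s(-7) + (-5 + (-1*0 - 2))² = 14*(2*(-7)*(-4 - 7)) + (-5 + (-1*0 - 2))² = 14*(2*(-7)*(-11)) + (-5 + (0 - 2))² = 14*154 + (-5 - 2)² = 2156 + (-7)² = 2156 + 49 = 2205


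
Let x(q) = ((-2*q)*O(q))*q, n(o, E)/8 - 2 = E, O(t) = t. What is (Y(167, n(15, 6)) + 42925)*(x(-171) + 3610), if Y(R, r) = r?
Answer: 430063331648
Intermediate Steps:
n(o, E) = 16 + 8*E
x(q) = -2*q³ (x(q) = ((-2*q)*q)*q = (-2*q²)*q = -2*q³)
(Y(167, n(15, 6)) + 42925)*(x(-171) + 3610) = ((16 + 8*6) + 42925)*(-2*(-171)³ + 3610) = ((16 + 48) + 42925)*(-2*(-5000211) + 3610) = (64 + 42925)*(10000422 + 3610) = 42989*10004032 = 430063331648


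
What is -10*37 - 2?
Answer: -372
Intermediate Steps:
-10*37 - 2 = -370 - 2 = -372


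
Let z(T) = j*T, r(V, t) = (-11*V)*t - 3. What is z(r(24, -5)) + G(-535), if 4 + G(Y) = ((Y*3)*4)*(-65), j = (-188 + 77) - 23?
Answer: 240818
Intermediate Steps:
j = -134 (j = -111 - 23 = -134)
r(V, t) = -3 - 11*V*t (r(V, t) = -11*V*t - 3 = -3 - 11*V*t)
G(Y) = -4 - 780*Y (G(Y) = -4 + ((Y*3)*4)*(-65) = -4 + ((3*Y)*4)*(-65) = -4 + (12*Y)*(-65) = -4 - 780*Y)
z(T) = -134*T
z(r(24, -5)) + G(-535) = -134*(-3 - 11*24*(-5)) + (-4 - 780*(-535)) = -134*(-3 + 1320) + (-4 + 417300) = -134*1317 + 417296 = -176478 + 417296 = 240818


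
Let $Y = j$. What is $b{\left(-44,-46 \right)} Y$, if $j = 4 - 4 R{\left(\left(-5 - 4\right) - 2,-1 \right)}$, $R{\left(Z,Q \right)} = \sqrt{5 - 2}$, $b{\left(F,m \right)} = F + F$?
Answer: $-352 + 352 \sqrt{3} \approx 257.68$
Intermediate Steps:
$b{\left(F,m \right)} = 2 F$
$R{\left(Z,Q \right)} = \sqrt{3}$
$j = 4 - 4 \sqrt{3} \approx -2.9282$
$Y = 4 - 4 \sqrt{3} \approx -2.9282$
$b{\left(-44,-46 \right)} Y = 2 \left(-44\right) \left(4 - 4 \sqrt{3}\right) = - 88 \left(4 - 4 \sqrt{3}\right) = -352 + 352 \sqrt{3}$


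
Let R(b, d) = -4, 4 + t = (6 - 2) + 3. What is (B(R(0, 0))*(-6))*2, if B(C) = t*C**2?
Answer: -576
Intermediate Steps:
t = 3 (t = -4 + ((6 - 2) + 3) = -4 + (4 + 3) = -4 + 7 = 3)
B(C) = 3*C**2
(B(R(0, 0))*(-6))*2 = ((3*(-4)**2)*(-6))*2 = ((3*16)*(-6))*2 = (48*(-6))*2 = -288*2 = -576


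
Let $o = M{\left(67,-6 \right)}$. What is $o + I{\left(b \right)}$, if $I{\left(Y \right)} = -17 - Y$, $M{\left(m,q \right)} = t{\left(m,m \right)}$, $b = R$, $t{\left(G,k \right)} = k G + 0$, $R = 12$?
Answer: $4460$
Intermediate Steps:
$t{\left(G,k \right)} = G k$ ($t{\left(G,k \right)} = G k + 0 = G k$)
$b = 12$
$M{\left(m,q \right)} = m^{2}$ ($M{\left(m,q \right)} = m m = m^{2}$)
$o = 4489$ ($o = 67^{2} = 4489$)
$o + I{\left(b \right)} = 4489 - 29 = 4460$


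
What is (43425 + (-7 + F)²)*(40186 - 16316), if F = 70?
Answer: 1131294780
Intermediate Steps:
(43425 + (-7 + F)²)*(40186 - 16316) = (43425 + (-7 + 70)²)*(40186 - 16316) = (43425 + 63²)*23870 = (43425 + 3969)*23870 = 47394*23870 = 1131294780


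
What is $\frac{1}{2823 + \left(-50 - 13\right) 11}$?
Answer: $\frac{1}{2130} \approx 0.00046948$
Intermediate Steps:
$\frac{1}{2823 + \left(-50 - 13\right) 11} = \frac{1}{2823 - 693} = \frac{1}{2130}$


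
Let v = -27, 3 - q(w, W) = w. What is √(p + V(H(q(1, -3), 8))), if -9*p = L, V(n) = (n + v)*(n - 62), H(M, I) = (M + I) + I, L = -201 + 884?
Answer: √2881/3 ≈ 17.892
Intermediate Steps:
q(w, W) = 3 - w
L = 683
H(M, I) = M + 2*I (H(M, I) = (I + M) + I = M + 2*I)
V(n) = (-62 + n)*(-27 + n) (V(n) = (n - 27)*(n - 62) = (-27 + n)*(-62 + n) = (-62 + n)*(-27 + n))
p = -683/9 (p = -⅑*683 = -683/9 ≈ -75.889)
√(p + V(H(q(1, -3), 8))) = √(-683/9 + (1674 + ((3 - 1*1) + 2*8)² - 89*((3 - 1*1) + 2*8))) = √(-683/9 + (1674 + ((3 - 1) + 16)² - 89*((3 - 1) + 16))) = √(-683/9 + (1674 + (2 + 16)² - 89*(2 + 16))) = √(-683/9 + (1674 + 18² - 89*18)) = √(-683/9 + (1674 + 324 - 1602)) = √(-683/9 + 396) = √(2881/9) = √2881/3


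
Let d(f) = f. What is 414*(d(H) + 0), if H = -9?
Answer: -3726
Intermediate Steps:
414*(d(H) + 0) = 414*(-9 + 0) = 414*(-9) = -3726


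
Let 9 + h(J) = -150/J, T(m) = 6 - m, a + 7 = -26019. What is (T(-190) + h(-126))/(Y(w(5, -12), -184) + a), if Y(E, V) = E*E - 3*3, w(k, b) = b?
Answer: -3952/543711 ≈ -0.0072686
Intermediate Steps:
a = -26026 (a = -7 - 26019 = -26026)
h(J) = -9 - 150/J
Y(E, V) = -9 + E² (Y(E, V) = E² - 9 = -9 + E²)
(T(-190) + h(-126))/(Y(w(5, -12), -184) + a) = ((6 - 1*(-190)) + (-9 - 150/(-126)))/((-9 + (-12)²) - 26026) = ((6 + 190) + (-9 - 150*(-1/126)))/((-9 + 144) - 26026) = (196 + (-9 + 25/21))/(135 - 26026) = (196 - 164/21)/(-25891) = (3952/21)*(-1/25891) = -3952/543711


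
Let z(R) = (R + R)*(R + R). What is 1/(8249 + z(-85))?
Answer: 1/37149 ≈ 2.6919e-5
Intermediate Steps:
z(R) = 4*R**2 (z(R) = (2*R)*(2*R) = 4*R**2)
1/(8249 + z(-85)) = 1/(8249 + 4*(-85)**2) = 1/(8249 + 4*7225) = 1/(8249 + 28900) = 1/37149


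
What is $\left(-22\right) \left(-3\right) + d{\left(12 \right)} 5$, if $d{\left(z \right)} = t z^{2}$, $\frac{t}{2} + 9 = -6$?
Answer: $-21534$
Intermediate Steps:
$t = -30$ ($t = -18 + 2 \left(-6\right) = -18 - 12 = -30$)
$d{\left(z \right)} = - 30 z^{2}$
$\left(-22\right) \left(-3\right) + d{\left(12 \right)} 5 = \left(-22\right) \left(-3\right) + - 30 \cdot 12^{2} \cdot 5 = 66 + \left(-30\right) 144 \cdot 5 = 66 - 21600 = -21534$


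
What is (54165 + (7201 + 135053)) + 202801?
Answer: 399220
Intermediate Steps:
(54165 + (7201 + 135053)) + 202801 = (54165 + 142254) + 202801 = 196419 + 202801 = 399220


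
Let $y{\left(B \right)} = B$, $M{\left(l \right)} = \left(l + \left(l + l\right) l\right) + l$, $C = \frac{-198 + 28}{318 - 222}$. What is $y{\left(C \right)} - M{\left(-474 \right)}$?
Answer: $- \frac{21523477}{48} \approx -4.4841 \cdot 10^{5}$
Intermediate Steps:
$C = - \frac{85}{48}$ ($C = - \frac{170}{96} = \left(-170\right) \frac{1}{96} = - \frac{85}{48} \approx -1.7708$)
$M{\left(l \right)} = 2 l + 2 l^{2}$ ($M{\left(l \right)} = \left(l + 2 l l\right) + l = \left(l + 2 l^{2}\right) + l = 2 l + 2 l^{2}$)
$y{\left(C \right)} - M{\left(-474 \right)} = - \frac{85}{48} - 2 \left(-474\right) \left(1 - 474\right) = - \frac{85}{48} - 2 \left(-474\right) \left(-473\right) = - \frac{85}{48} - 448404 = - \frac{21523477}{48}$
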